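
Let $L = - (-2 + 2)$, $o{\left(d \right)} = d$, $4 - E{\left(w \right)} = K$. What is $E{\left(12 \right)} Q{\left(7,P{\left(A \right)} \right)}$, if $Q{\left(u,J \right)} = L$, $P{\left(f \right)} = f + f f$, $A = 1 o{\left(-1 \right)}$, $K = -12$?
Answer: $0$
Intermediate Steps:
$E{\left(w \right)} = 16$ ($E{\left(w \right)} = 4 - -12 = 4 + 12 = 16$)
$A = -1$ ($A = 1 \left(-1\right) = -1$)
$P{\left(f \right)} = f + f^{2}$
$L = 0$ ($L = \left(-1\right) 0 = 0$)
$Q{\left(u,J \right)} = 0$
$E{\left(12 \right)} Q{\left(7,P{\left(A \right)} \right)} = 16 \cdot 0 = 0$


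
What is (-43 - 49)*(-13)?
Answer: 1196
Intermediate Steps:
(-43 - 49)*(-13) = -92*(-13) = 1196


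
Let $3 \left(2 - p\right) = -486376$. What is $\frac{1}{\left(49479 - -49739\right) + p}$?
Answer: $\frac{3}{784036} \approx 3.8264 \cdot 10^{-6}$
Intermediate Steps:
$p = \frac{486382}{3}$ ($p = 2 - - \frac{486376}{3} = 2 + \frac{486376}{3} = \frac{486382}{3} \approx 1.6213 \cdot 10^{5}$)
$\frac{1}{\left(49479 - -49739\right) + p} = \frac{1}{\left(49479 - -49739\right) + \frac{486382}{3}} = \frac{1}{\left(49479 + 49739\right) + \frac{486382}{3}} = \frac{1}{99218 + \frac{486382}{3}} = \frac{1}{\frac{784036}{3}} = \frac{3}{784036}$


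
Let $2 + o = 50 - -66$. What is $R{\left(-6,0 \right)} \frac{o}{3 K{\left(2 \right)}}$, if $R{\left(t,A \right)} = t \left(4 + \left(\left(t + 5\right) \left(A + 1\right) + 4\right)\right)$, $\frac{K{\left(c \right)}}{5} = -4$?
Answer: $\frac{399}{5} \approx 79.8$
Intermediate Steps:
$K{\left(c \right)} = -20$ ($K{\left(c \right)} = 5 \left(-4\right) = -20$)
$R{\left(t,A \right)} = t \left(8 + \left(1 + A\right) \left(5 + t\right)\right)$ ($R{\left(t,A \right)} = t \left(4 + \left(\left(5 + t\right) \left(1 + A\right) + 4\right)\right) = t \left(4 + \left(\left(1 + A\right) \left(5 + t\right) + 4\right)\right) = t \left(4 + \left(4 + \left(1 + A\right) \left(5 + t\right)\right)\right) = t \left(8 + \left(1 + A\right) \left(5 + t\right)\right)$)
$o = 114$ ($o = -2 + \left(50 - -66\right) = -2 + \left(50 + 66\right) = -2 + 116 = 114$)
$R{\left(-6,0 \right)} \frac{o}{3 K{\left(2 \right)}} = - 6 \left(13 - 6 + 5 \cdot 0 + 0 \left(-6\right)\right) \frac{114}{3 \left(-20\right)} = - 6 \left(13 - 6 + 0 + 0\right) \frac{114}{-60} = \left(-6\right) 7 \cdot 114 \left(- \frac{1}{60}\right) = \left(-42\right) \left(- \frac{19}{10}\right) = \frac{399}{5}$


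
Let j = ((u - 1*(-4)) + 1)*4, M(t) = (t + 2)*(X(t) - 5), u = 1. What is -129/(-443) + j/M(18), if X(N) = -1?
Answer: 202/2215 ≈ 0.091196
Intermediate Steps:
M(t) = -12 - 6*t (M(t) = (t + 2)*(-1 - 5) = (2 + t)*(-6) = -12 - 6*t)
j = 24 (j = ((1 - 1*(-4)) + 1)*4 = ((1 + 4) + 1)*4 = (5 + 1)*4 = 6*4 = 24)
-129/(-443) + j/M(18) = -129/(-443) + 24/(-12 - 6*18) = -129*(-1/443) + 24/(-12 - 108) = 129/443 + 24/(-120) = 129/443 + 24*(-1/120) = 129/443 - ⅕ = 202/2215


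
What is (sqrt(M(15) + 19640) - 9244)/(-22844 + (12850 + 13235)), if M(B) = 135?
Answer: -9244/3241 + 5*sqrt(791)/3241 ≈ -2.8088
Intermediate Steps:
(sqrt(M(15) + 19640) - 9244)/(-22844 + (12850 + 13235)) = (sqrt(135 + 19640) - 9244)/(-22844 + (12850 + 13235)) = (sqrt(19775) - 9244)/(-22844 + 26085) = (5*sqrt(791) - 9244)/3241 = (-9244 + 5*sqrt(791))*(1/3241) = -9244/3241 + 5*sqrt(791)/3241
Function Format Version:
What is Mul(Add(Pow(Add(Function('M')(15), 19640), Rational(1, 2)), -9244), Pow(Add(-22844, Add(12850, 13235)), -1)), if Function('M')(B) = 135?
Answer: Add(Rational(-9244, 3241), Mul(Rational(5, 3241), Pow(791, Rational(1, 2)))) ≈ -2.8088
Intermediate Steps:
Mul(Add(Pow(Add(Function('M')(15), 19640), Rational(1, 2)), -9244), Pow(Add(-22844, Add(12850, 13235)), -1)) = Mul(Add(Pow(Add(135, 19640), Rational(1, 2)), -9244), Pow(Add(-22844, Add(12850, 13235)), -1)) = Mul(Add(Pow(19775, Rational(1, 2)), -9244), Pow(Add(-22844, 26085), -1)) = Mul(Add(Mul(5, Pow(791, Rational(1, 2))), -9244), Pow(3241, -1)) = Mul(Add(-9244, Mul(5, Pow(791, Rational(1, 2)))), Rational(1, 3241)) = Add(Rational(-9244, 3241), Mul(Rational(5, 3241), Pow(791, Rational(1, 2))))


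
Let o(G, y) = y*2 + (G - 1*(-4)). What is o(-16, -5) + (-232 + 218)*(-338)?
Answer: 4710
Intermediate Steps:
o(G, y) = 4 + G + 2*y (o(G, y) = 2*y + (G + 4) = 2*y + (4 + G) = 4 + G + 2*y)
o(-16, -5) + (-232 + 218)*(-338) = (4 - 16 + 2*(-5)) + (-232 + 218)*(-338) = (4 - 16 - 10) - 14*(-338) = -22 + 4732 = 4710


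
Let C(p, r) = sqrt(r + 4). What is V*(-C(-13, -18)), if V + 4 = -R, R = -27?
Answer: -23*I*sqrt(14) ≈ -86.058*I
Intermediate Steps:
C(p, r) = sqrt(4 + r)
V = 23 (V = -4 - 1*(-27) = -4 + 27 = 23)
V*(-C(-13, -18)) = 23*(-sqrt(4 - 18)) = 23*(-sqrt(-14)) = 23*(-I*sqrt(14)) = -23*I*sqrt(14)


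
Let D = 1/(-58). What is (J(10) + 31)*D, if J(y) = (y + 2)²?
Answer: -175/58 ≈ -3.0172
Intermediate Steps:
D = -1/58 ≈ -0.017241
J(y) = (2 + y)²
(J(10) + 31)*D = ((2 + 10)² + 31)*(-1/58) = (12² + 31)*(-1/58) = (144 + 31)*(-1/58) = 175*(-1/58) = -175/58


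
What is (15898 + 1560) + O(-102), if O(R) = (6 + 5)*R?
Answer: 16336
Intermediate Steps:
O(R) = 11*R
(15898 + 1560) + O(-102) = (15898 + 1560) + 11*(-102) = 17458 - 1122 = 16336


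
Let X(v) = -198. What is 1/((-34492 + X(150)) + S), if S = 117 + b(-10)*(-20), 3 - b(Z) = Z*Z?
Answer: -1/32633 ≈ -3.0644e-5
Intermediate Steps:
b(Z) = 3 - Z² (b(Z) = 3 - Z*Z = 3 - Z²)
S = 2057 (S = 117 + (3 - 1*(-10)²)*(-20) = 117 + (3 - 1*100)*(-20) = 117 + (3 - 100)*(-20) = 117 - 97*(-20) = 117 + 1940 = 2057)
1/((-34492 + X(150)) + S) = 1/((-34492 - 198) + 2057) = 1/(-34690 + 2057) = 1/(-32633) = -1/32633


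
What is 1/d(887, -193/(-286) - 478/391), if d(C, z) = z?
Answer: -111826/61245 ≈ -1.8259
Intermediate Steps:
1/d(887, -193/(-286) - 478/391) = 1/(-193/(-286) - 478/391) = 1/(-193*(-1/286) - 478*1/391) = 1/(193/286 - 478/391) = 1/(-61245/111826) = -111826/61245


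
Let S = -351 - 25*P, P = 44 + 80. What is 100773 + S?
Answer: 97322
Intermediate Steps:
P = 124
S = -3451 (S = -351 - 25*124 = -351 - 3100 = -3451)
100773 + S = 100773 - 3451 = 97322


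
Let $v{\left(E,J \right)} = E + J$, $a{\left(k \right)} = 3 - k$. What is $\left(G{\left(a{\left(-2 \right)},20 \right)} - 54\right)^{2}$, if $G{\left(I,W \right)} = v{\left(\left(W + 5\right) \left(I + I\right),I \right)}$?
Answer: $40401$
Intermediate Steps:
$G{\left(I,W \right)} = I + 2 I \left(5 + W\right)$ ($G{\left(I,W \right)} = \left(W + 5\right) \left(I + I\right) + I = \left(5 + W\right) 2 I + I = 2 I \left(5 + W\right) + I = I + 2 I \left(5 + W\right)$)
$\left(G{\left(a{\left(-2 \right)},20 \right)} - 54\right)^{2} = \left(\left(3 - -2\right) \left(11 + 2 \cdot 20\right) - 54\right)^{2} = \left(\left(3 + 2\right) \left(11 + 40\right) - 54\right)^{2} = \left(5 \cdot 51 - 54\right)^{2} = \left(255 - 54\right)^{2} = 201^{2} = 40401$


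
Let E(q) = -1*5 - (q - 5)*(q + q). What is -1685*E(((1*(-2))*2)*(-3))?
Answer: 291505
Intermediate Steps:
E(q) = -5 - 2*q*(-5 + q) (E(q) = -5 - (-5 + q)*2*q = -5 - 2*q*(-5 + q))
-1685*E(((1*(-2))*2)*(-3)) = -1685*(-5 - 2*(((1*(-2))*2)*(-3))**2 + 10*(((1*(-2))*2)*(-3))) = -1685*(-5 - 2*(-2*2*(-3))**2 + 10*(-2*2*(-3))) = -1685*(-5 - 2*(-4*(-3))**2 + 10*(-4*(-3))) = -1685*(-5 - 2*12**2 + 10*12) = -1685*(-5 - 2*144 + 120) = -1685*(-5 - 288 + 120) = -1685*(-173) = 291505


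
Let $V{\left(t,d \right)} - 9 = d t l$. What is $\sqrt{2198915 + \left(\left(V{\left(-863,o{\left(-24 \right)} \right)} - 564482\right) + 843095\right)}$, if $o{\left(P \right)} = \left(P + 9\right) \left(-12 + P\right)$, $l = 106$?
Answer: $i \sqrt{46920583} \approx 6849.9 i$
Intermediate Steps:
$o{\left(P \right)} = \left(-12 + P\right) \left(9 + P\right)$ ($o{\left(P \right)} = \left(9 + P\right) \left(-12 + P\right) = \left(-12 + P\right) \left(9 + P\right)$)
$V{\left(t,d \right)} = 9 + 106 d t$ ($V{\left(t,d \right)} = 9 + d t 106 = 9 + 106 d t$)
$\sqrt{2198915 + \left(\left(V{\left(-863,o{\left(-24 \right)} \right)} - 564482\right) + 843095\right)} = \sqrt{2198915 + \left(\left(\left(9 + 106 \left(-108 + \left(-24\right)^{2} - -72\right) \left(-863\right)\right) - 564482\right) + 843095\right)} = \sqrt{2198915 + \left(\left(\left(9 + 106 \left(-108 + 576 + 72\right) \left(-863\right)\right) - 564482\right) + 843095\right)} = \sqrt{2198915 + \left(\left(\left(9 + 106 \cdot 540 \left(-863\right)\right) - 564482\right) + 843095\right)} = \sqrt{2198915 + \left(\left(\left(9 - 49398120\right) - 564482\right) + 843095\right)} = \sqrt{2198915 + \left(\left(-49398111 - 564482\right) + 843095\right)} = \sqrt{2198915 + \left(-49962593 + 843095\right)} = \sqrt{2198915 - 49119498} = \sqrt{-46920583} = i \sqrt{46920583}$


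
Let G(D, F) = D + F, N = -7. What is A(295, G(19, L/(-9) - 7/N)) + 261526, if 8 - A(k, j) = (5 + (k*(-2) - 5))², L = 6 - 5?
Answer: -86566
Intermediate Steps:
L = 1
A(k, j) = 8 - 4*k² (A(k, j) = 8 - (5 + (k*(-2) - 5))² = 8 - (5 + (-2*k - 5))² = 8 - (5 + (-5 - 2*k))² = 8 - (-2*k)² = 8 - 4*k²)
A(295, G(19, L/(-9) - 7/N)) + 261526 = (8 - 4*295²) + 261526 = (8 - 4*87025) + 261526 = (8 - 348100) + 261526 = -348092 + 261526 = -86566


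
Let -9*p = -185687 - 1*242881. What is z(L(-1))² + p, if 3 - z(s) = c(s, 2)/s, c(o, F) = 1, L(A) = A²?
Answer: 142868/3 ≈ 47623.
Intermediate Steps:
p = 142856/3 (p = -(-185687 - 1*242881)/9 = -(-185687 - 242881)/9 = -⅑*(-428568) = 142856/3 ≈ 47619.)
z(s) = 3 - 1/s
z(L(-1))² + p = (3 - 1/((-1)²))² + 142856/3 = (3 - 1/1)² + 142856/3 = (3 - 1*1)² + 142856/3 = (3 - 1)² + 142856/3 = 2² + 142856/3 = 4 + 142856/3 = 142868/3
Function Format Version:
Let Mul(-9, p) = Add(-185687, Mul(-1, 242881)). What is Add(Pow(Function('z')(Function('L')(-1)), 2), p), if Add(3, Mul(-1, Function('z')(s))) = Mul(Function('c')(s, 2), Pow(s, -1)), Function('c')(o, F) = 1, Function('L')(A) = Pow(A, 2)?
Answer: Rational(142868, 3) ≈ 47623.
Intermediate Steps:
p = Rational(142856, 3) (p = Mul(Rational(-1, 9), Add(-185687, Mul(-1, 242881))) = Mul(Rational(-1, 9), Add(-185687, -242881)) = Mul(Rational(-1, 9), -428568) = Rational(142856, 3) ≈ 47619.)
Function('z')(s) = Add(3, Mul(-1, Pow(s, -1))) (Function('z')(s) = Add(3, Mul(-1, Mul(1, Pow(s, -1)))) = Add(3, Mul(-1, Pow(s, -1))))
Add(Pow(Function('z')(Function('L')(-1)), 2), p) = Add(Pow(Add(3, Mul(-1, Pow(Pow(-1, 2), -1))), 2), Rational(142856, 3)) = Add(Pow(Add(3, Mul(-1, Pow(1, -1))), 2), Rational(142856, 3)) = Add(Pow(Add(3, Mul(-1, 1)), 2), Rational(142856, 3)) = Add(Pow(Add(3, -1), 2), Rational(142856, 3)) = Add(Pow(2, 2), Rational(142856, 3)) = Add(4, Rational(142856, 3)) = Rational(142868, 3)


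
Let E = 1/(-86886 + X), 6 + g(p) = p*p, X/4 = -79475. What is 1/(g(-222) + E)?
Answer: 404786/19947044507 ≈ 2.0293e-5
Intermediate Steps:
X = -317900 (X = 4*(-79475) = -317900)
g(p) = -6 + p² (g(p) = -6 + p*p = -6 + p²)
E = -1/404786 (E = 1/(-86886 - 317900) = 1/(-404786) = -1/404786 ≈ -2.4704e-6)
1/(g(-222) + E) = 1/((-6 + (-222)²) - 1/404786) = 1/((-6 + 49284) - 1/404786) = 1/(49278 - 1/404786) = 1/(19947044507/404786) = 404786/19947044507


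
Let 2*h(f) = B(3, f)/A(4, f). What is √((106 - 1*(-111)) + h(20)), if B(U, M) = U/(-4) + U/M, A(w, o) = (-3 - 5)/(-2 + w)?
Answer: √86830/20 ≈ 14.733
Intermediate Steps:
A(w, o) = -8/(-2 + w)
B(U, M) = -U/4 + U/M (B(U, M) = U*(-¼) + U/M = -U/4 + U/M)
h(f) = 3/32 - 3/(8*f) (h(f) = ((-¼*3 + 3/f)/((-8/(-2 + 4))))/2 = ((-¾ + 3/f)/((-8/2)))/2 = ((-¾ + 3/f)/((-8*½)))/2 = ((-¾ + 3/f)/(-4))/2 = ((-¾ + 3/f)*(-¼))/2 = (3/16 - 3/(4*f))/2 = 3/32 - 3/(8*f))
√((106 - 1*(-111)) + h(20)) = √((106 - 1*(-111)) + (3/32)*(-4 + 20)/20) = √((106 + 111) + (3/32)*(1/20)*16) = √(217 + 3/40) = √(8683/40) = √86830/20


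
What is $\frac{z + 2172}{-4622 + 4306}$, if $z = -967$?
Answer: $- \frac{1205}{316} \approx -3.8133$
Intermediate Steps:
$\frac{z + 2172}{-4622 + 4306} = \frac{-967 + 2172}{-4622 + 4306} = \frac{1205}{-316} = 1205 \left(- \frac{1}{316}\right) = - \frac{1205}{316}$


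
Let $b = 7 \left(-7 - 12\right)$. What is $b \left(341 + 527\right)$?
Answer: $-115444$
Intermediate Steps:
$b = -133$ ($b = 7 \left(-19\right) = -133$)
$b \left(341 + 527\right) = - 133 \left(341 + 527\right) = \left(-133\right) 868 = -115444$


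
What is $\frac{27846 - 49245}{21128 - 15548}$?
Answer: $- \frac{7133}{1860} \approx -3.8349$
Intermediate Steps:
$\frac{27846 - 49245}{21128 - 15548} = - \frac{21399}{5580} = \left(-21399\right) \frac{1}{5580} = - \frac{7133}{1860}$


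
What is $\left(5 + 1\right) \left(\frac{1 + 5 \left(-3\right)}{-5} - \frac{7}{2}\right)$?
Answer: $- \frac{21}{5} \approx -4.2$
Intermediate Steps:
$\left(5 + 1\right) \left(\frac{1 + 5 \left(-3\right)}{-5} - \frac{7}{2}\right) = 6 \left(\left(1 - 15\right) \left(- \frac{1}{5}\right) - \frac{7}{2}\right) = 6 \left(\left(-14\right) \left(- \frac{1}{5}\right) - \frac{7}{2}\right) = 6 \left(\frac{14}{5} - \frac{7}{2}\right) = 6 \left(- \frac{7}{10}\right) = - \frac{21}{5}$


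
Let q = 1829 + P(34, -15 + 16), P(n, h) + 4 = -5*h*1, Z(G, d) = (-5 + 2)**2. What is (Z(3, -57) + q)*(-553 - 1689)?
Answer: -4100618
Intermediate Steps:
Z(G, d) = 9 (Z(G, d) = (-3)**2 = 9)
P(n, h) = -4 - 5*h (P(n, h) = -4 - 5*h*1 = -4 - 5*h)
q = 1820 (q = 1829 + (-4 - 5*(-15 + 16)) = 1829 + (-4 - 5*1) = 1829 + (-4 - 5) = 1829 - 9 = 1820)
(Z(3, -57) + q)*(-553 - 1689) = (9 + 1820)*(-553 - 1689) = 1829*(-2242) = -4100618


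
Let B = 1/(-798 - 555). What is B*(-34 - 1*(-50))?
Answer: -16/1353 ≈ -0.011826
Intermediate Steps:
B = -1/1353 (B = 1/(-1353) = -1/1353 ≈ -0.00073910)
B*(-34 - 1*(-50)) = -(-34 - 1*(-50))/1353 = -(-34 + 50)/1353 = -1/1353*16 = -16/1353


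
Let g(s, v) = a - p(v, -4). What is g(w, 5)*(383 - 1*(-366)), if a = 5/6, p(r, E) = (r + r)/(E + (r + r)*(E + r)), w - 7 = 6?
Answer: -3745/6 ≈ -624.17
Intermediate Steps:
w = 13 (w = 7 + 6 = 13)
p(r, E) = 2*r/(E + 2*r*(E + r)) (p(r, E) = (2*r)/(E + (2*r)*(E + r)) = (2*r)/(E + 2*r*(E + r)) = 2*r/(E + 2*r*(E + r)))
a = ⅚ (a = 5*(⅙) = ⅚ ≈ 0.83333)
g(s, v) = ⅚ - 2*v/(-4 - 8*v + 2*v²) (g(s, v) = ⅚ - 2*v/(-4 + 2*v² + 2*(-4)*v) = ⅚ - 2*v/(-4 + 2*v² - 8*v) = ⅚ - 2*v/(-4 - 8*v + 2*v²))
g(w, 5)*(383 - 1*(-366)) = ((10 - 5*5² + 26*5)/(6*(2 - 1*5² + 4*5)))*(383 - 1*(-366)) = ((10 - 5*25 + 130)/(6*(2 - 1*25 + 20)))*(383 + 366) = ((10 - 125 + 130)/(6*(2 - 25 + 20)))*749 = ((⅙)*15/(-3))*749 = ((⅙)*(-⅓)*15)*749 = -⅚*749 = -3745/6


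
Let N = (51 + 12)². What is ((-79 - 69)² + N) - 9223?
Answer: 16650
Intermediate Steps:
N = 3969 (N = 63² = 3969)
((-79 - 69)² + N) - 9223 = ((-79 - 69)² + 3969) - 9223 = ((-148)² + 3969) - 9223 = (21904 + 3969) - 9223 = 25873 - 9223 = 16650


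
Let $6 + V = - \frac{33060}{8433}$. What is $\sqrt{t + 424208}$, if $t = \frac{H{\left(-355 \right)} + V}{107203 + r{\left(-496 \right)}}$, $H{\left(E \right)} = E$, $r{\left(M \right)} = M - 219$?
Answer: $\frac{\sqrt{117315898958410861546}}{16629876} \approx 651.31$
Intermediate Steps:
$r{\left(M \right)} = -219 + M$
$V = - \frac{27886}{2811}$ ($V = -6 - \frac{33060}{8433} = -6 - \frac{11020}{2811} = - \frac{27886}{2811} \approx -9.9203$)
$t = - \frac{1025791}{299337768}$ ($t = \frac{-355 - \frac{27886}{2811}}{107203 - 715} = - \frac{1025791}{2811 \left(107203 - 715\right)} = - \frac{1025791}{2811 \cdot 106488} = \left(- \frac{1025791}{2811}\right) \frac{1}{106488} = - \frac{1025791}{299337768} \approx -0.0034269$)
$\sqrt{t + 424208} = \sqrt{- \frac{1025791}{299337768} + 424208} = \sqrt{\frac{126981474861953}{299337768}} = \frac{\sqrt{117315898958410861546}}{16629876}$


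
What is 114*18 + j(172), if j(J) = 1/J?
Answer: 352945/172 ≈ 2052.0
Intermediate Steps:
114*18 + j(172) = 114*18 + 1/172 = 2052 + 1/172 = 352945/172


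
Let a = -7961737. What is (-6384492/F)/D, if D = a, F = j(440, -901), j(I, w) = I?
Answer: 1596123/875791070 ≈ 0.0018225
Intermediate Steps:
F = 440
D = -7961737
(-6384492/F)/D = -6384492/440/(-7961737) = -6384492*1/440*(-1/7961737) = -1596123/110*(-1/7961737) = 1596123/875791070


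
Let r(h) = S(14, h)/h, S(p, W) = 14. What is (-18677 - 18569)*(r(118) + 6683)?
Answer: -14686246784/59 ≈ -2.4892e+8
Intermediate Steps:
r(h) = 14/h
(-18677 - 18569)*(r(118) + 6683) = (-18677 - 18569)*(14/118 + 6683) = -37246*(14*(1/118) + 6683) = -37246*(7/59 + 6683) = -37246*394304/59 = -14686246784/59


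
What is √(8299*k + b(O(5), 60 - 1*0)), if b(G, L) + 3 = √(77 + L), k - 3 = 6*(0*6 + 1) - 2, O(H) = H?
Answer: √(58090 + √137) ≈ 241.04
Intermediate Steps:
k = 7 (k = 3 + (6*(0*6 + 1) - 2) = 3 + (6*(0 + 1) - 2) = 3 + (6*1 - 2) = 3 + (6 - 2) = 3 + 4 = 7)
b(G, L) = -3 + √(77 + L)
√(8299*k + b(O(5), 60 - 1*0)) = √(8299*7 + (-3 + √(77 + (60 - 1*0)))) = √(58093 + (-3 + √(77 + (60 + 0)))) = √(58093 + (-3 + √(77 + 60))) = √(58093 + (-3 + √137)) = √(58090 + √137)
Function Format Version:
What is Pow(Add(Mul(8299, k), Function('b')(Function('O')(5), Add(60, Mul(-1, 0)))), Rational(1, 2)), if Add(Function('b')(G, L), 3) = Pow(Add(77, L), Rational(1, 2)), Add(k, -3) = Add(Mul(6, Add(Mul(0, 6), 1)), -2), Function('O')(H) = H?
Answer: Pow(Add(58090, Pow(137, Rational(1, 2))), Rational(1, 2)) ≈ 241.04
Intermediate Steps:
k = 7 (k = Add(3, Add(Mul(6, Add(Mul(0, 6), 1)), -2)) = Add(3, Add(Mul(6, Add(0, 1)), -2)) = Add(3, Add(Mul(6, 1), -2)) = Add(3, Add(6, -2)) = Add(3, 4) = 7)
Function('b')(G, L) = Add(-3, Pow(Add(77, L), Rational(1, 2)))
Pow(Add(Mul(8299, k), Function('b')(Function('O')(5), Add(60, Mul(-1, 0)))), Rational(1, 2)) = Pow(Add(Mul(8299, 7), Add(-3, Pow(Add(77, Add(60, Mul(-1, 0))), Rational(1, 2)))), Rational(1, 2)) = Pow(Add(58093, Add(-3, Pow(Add(77, Add(60, 0)), Rational(1, 2)))), Rational(1, 2)) = Pow(Add(58093, Add(-3, Pow(Add(77, 60), Rational(1, 2)))), Rational(1, 2)) = Pow(Add(58093, Add(-3, Pow(137, Rational(1, 2)))), Rational(1, 2)) = Pow(Add(58090, Pow(137, Rational(1, 2))), Rational(1, 2))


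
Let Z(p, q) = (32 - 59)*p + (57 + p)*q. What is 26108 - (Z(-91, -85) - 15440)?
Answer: 36201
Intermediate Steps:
Z(p, q) = -27*p + q*(57 + p)
26108 - (Z(-91, -85) - 15440) = 26108 - ((-27*(-91) + 57*(-85) - 91*(-85)) - 15440) = 26108 - ((2457 - 4845 + 7735) - 15440) = 26108 - (5347 - 15440) = 26108 - 1*(-10093) = 26108 + 10093 = 36201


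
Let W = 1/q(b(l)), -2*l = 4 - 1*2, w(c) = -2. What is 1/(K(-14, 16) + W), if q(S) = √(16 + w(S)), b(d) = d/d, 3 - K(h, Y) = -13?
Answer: 224/3583 - √14/3583 ≈ 0.061473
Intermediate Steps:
K(h, Y) = 16 (K(h, Y) = 3 - 1*(-13) = 3 + 13 = 16)
l = -1 (l = -(4 - 1*2)/2 = -(4 - 2)/2 = -½*2 = -1)
b(d) = 1
q(S) = √14 (q(S) = √(16 - 2) = √14)
W = √14/14 (W = 1/(√14) = √14/14 ≈ 0.26726)
1/(K(-14, 16) + W) = 1/(16 + √14/14)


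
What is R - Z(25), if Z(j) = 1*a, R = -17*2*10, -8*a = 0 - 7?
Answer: -2727/8 ≈ -340.88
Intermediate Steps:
a = 7/8 (a = -(0 - 7)/8 = -⅛*(-7) = 7/8 ≈ 0.87500)
R = -340 (R = -34*10 = -340)
Z(j) = 7/8 (Z(j) = 1*(7/8) = 7/8)
R - Z(25) = -340 - 1*7/8 = -340 - 7/8 = -2727/8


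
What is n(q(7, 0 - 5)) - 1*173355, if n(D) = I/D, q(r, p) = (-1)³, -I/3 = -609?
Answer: -175182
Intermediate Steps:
I = 1827 (I = -3*(-609) = 1827)
q(r, p) = -1
n(D) = 1827/D
n(q(7, 0 - 5)) - 1*173355 = 1827/(-1) - 1*173355 = 1827*(-1) - 173355 = -1827 - 173355 = -175182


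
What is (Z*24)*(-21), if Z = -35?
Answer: 17640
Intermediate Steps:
(Z*24)*(-21) = -35*24*(-21) = -840*(-21) = 17640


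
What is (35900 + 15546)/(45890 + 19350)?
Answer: 25723/32620 ≈ 0.78857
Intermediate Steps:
(35900 + 15546)/(45890 + 19350) = 51446/65240 = 51446*(1/65240) = 25723/32620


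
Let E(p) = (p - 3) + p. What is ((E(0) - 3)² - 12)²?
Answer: 576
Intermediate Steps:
E(p) = -3 + 2*p (E(p) = (-3 + p) + p = -3 + 2*p)
((E(0) - 3)² - 12)² = (((-3 + 2*0) - 3)² - 12)² = (((-3 + 0) - 3)² - 12)² = ((-3 - 3)² - 12)² = ((-6)² - 12)² = (36 - 12)² = 24² = 576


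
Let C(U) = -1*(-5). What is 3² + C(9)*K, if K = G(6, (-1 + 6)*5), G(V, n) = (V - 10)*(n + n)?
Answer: -991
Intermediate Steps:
C(U) = 5
G(V, n) = 2*n*(-10 + V) (G(V, n) = (-10 + V)*(2*n) = 2*n*(-10 + V))
K = -200 (K = 2*((-1 + 6)*5)*(-10 + 6) = 2*(5*5)*(-4) = 2*25*(-4) = -200)
3² + C(9)*K = 3² + 5*(-200) = 9 - 1000 = -991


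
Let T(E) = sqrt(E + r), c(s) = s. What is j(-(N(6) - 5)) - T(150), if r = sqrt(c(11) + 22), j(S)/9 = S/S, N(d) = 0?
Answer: 9 - sqrt(150 + sqrt(33)) ≈ -3.4798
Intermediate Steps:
j(S) = 9 (j(S) = 9*(S/S) = 9*1 = 9)
r = sqrt(33) (r = sqrt(11 + 22) = sqrt(33) ≈ 5.7446)
T(E) = sqrt(E + sqrt(33))
j(-(N(6) - 5)) - T(150) = 9 - sqrt(150 + sqrt(33))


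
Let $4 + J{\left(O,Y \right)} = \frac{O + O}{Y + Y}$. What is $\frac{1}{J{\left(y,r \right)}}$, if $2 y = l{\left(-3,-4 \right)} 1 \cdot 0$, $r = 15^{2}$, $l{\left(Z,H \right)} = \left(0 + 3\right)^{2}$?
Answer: $- \frac{1}{4} \approx -0.25$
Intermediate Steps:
$l{\left(Z,H \right)} = 9$ ($l{\left(Z,H \right)} = 3^{2} = 9$)
$r = 225$
$y = 0$ ($y = \frac{9 \cdot 1 \cdot 0}{2} = \frac{9 \cdot 0}{2} = \frac{1}{2} \cdot 0 = 0$)
$J{\left(O,Y \right)} = -4 + \frac{O}{Y}$ ($J{\left(O,Y \right)} = -4 + \frac{O + O}{Y + Y} = -4 + \frac{2 O}{2 Y} = -4 + 2 O \frac{1}{2 Y} = -4 + \frac{O}{Y}$)
$\frac{1}{J{\left(y,r \right)}} = \frac{1}{-4 + \frac{0}{225}} = \frac{1}{-4 + 0 \cdot \frac{1}{225}} = \frac{1}{-4 + 0} = \frac{1}{-4} = - \frac{1}{4}$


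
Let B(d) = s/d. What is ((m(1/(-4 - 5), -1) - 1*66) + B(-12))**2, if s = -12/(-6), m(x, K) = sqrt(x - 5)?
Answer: 52475/12 - 397*I*sqrt(46)/9 ≈ 4372.9 - 299.18*I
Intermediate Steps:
m(x, K) = sqrt(-5 + x)
s = 2 (s = -12*(-1/6) = 2)
B(d) = 2/d
((m(1/(-4 - 5), -1) - 1*66) + B(-12))**2 = ((sqrt(-5 + 1/(-4 - 5)) - 1*66) + 2/(-12))**2 = ((sqrt(-5 + 1/(-9)) - 66) + 2*(-1/12))**2 = ((sqrt(-5 - 1/9) - 66) - 1/6)**2 = ((sqrt(-46/9) - 66) - 1/6)**2 = ((I*sqrt(46)/3 - 66) - 1/6)**2 = ((-66 + I*sqrt(46)/3) - 1/6)**2 = (-397/6 + I*sqrt(46)/3)**2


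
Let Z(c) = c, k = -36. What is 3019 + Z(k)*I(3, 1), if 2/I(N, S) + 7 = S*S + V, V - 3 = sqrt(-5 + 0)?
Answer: 21241/7 + 36*I*sqrt(5)/7 ≈ 3034.4 + 11.5*I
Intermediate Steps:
V = 3 + I*sqrt(5) (V = 3 + sqrt(-5 + 0) = 3 + sqrt(-5) = 3 + I*sqrt(5) ≈ 3.0 + 2.2361*I)
I(N, S) = 2/(-4 + S**2 + I*sqrt(5)) (I(N, S) = 2/(-7 + (S*S + (3 + I*sqrt(5)))) = 2/(-7 + (S**2 + (3 + I*sqrt(5)))) = 2/(-7 + (3 + S**2 + I*sqrt(5))) = 2/(-4 + S**2 + I*sqrt(5)))
3019 + Z(k)*I(3, 1) = 3019 - 72/(-4 + 1**2 + I*sqrt(5)) = 3019 - 72/(-4 + 1 + I*sqrt(5)) = 3019 - 72/(-3 + I*sqrt(5))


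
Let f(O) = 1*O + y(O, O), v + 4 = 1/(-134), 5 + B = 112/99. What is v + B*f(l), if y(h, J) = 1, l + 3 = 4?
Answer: -155807/13266 ≈ -11.745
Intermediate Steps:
l = 1 (l = -3 + 4 = 1)
B = -383/99 (B = -5 + 112/99 = -383/99 ≈ -3.8687)
v = -537/134 (v = -4 + 1/(-134) = -4 - 1/134 = -537/134 ≈ -4.0075)
f(O) = 1 + O (f(O) = 1*O + 1 = O + 1 = 1 + O)
v + B*f(l) = -537/134 - 383*(1 + 1)/99 = -537/134 - 383/99*2 = -537/134 - 766/99 = -155807/13266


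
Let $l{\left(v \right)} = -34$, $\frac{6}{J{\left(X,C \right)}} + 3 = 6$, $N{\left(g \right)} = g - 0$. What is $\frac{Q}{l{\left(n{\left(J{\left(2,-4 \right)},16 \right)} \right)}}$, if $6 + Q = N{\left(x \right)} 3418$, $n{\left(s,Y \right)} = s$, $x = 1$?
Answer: $- \frac{1706}{17} \approx -100.35$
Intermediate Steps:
$N{\left(g \right)} = g$ ($N{\left(g \right)} = g + 0 = g$)
$J{\left(X,C \right)} = 2$ ($J{\left(X,C \right)} = \frac{6}{-3 + 6} = \frac{6}{3} = 6 \cdot \frac{1}{3} = 2$)
$Q = 3412$ ($Q = -6 + 1 \cdot 3418 = -6 + 3418 = 3412$)
$\frac{Q}{l{\left(n{\left(J{\left(2,-4 \right)},16 \right)} \right)}} = \frac{3412}{-34} = 3412 \left(- \frac{1}{34}\right) = - \frac{1706}{17}$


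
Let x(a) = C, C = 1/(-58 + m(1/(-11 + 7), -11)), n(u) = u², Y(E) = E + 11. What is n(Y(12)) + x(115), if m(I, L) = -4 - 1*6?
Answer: 35971/68 ≈ 528.99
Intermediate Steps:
Y(E) = 11 + E
m(I, L) = -10 (m(I, L) = -4 - 6 = -10)
C = -1/68 (C = 1/(-58 - 10) = 1/(-68) = -1/68 ≈ -0.014706)
x(a) = -1/68
n(Y(12)) + x(115) = (11 + 12)² - 1/68 = 23² - 1/68 = 529 - 1/68 = 35971/68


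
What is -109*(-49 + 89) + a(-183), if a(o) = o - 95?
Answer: -4638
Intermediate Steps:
a(o) = -95 + o
-109*(-49 + 89) + a(-183) = -109*(-49 + 89) + (-95 - 183) = -109*40 - 278 = -4360 - 278 = -4638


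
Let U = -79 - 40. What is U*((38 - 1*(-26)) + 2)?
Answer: -7854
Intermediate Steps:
U = -119
U*((38 - 1*(-26)) + 2) = -119*((38 - 1*(-26)) + 2) = -119*((38 + 26) + 2) = -119*(64 + 2) = -119*66 = -7854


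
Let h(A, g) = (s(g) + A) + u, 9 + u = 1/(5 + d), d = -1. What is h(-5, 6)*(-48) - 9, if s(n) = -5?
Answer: 891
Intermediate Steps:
u = -35/4 (u = -9 + 1/(5 - 1) = -9 + 1/4 = -35/4 ≈ -8.7500)
h(A, g) = -55/4 + A (h(A, g) = (-5 + A) - 35/4 = -55/4 + A)
h(-5, 6)*(-48) - 9 = (-55/4 - 5)*(-48) - 9 = -75/4*(-48) - 9 = 900 - 9 = 891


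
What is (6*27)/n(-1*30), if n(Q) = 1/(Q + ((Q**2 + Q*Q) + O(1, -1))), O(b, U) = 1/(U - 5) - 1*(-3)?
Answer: 287199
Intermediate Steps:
O(b, U) = 3 + 1/(-5 + U) (O(b, U) = 1/(-5 + U) + 3 = 3 + 1/(-5 + U))
n(Q) = 1/(17/6 + Q + 2*Q**2) (n(Q) = 1/(Q + ((Q**2 + Q*Q) + (-14 + 3*(-1))/(-5 - 1))) = 1/(Q + ((Q**2 + Q**2) + (-14 - 3)/(-6))) = 1/(Q + (2*Q**2 - 1/6*(-17))) = 1/(Q + (2*Q**2 + 17/6)) = 1/(Q + (17/6 + 2*Q**2)) = 1/(17/6 + Q + 2*Q**2))
(6*27)/n(-1*30) = (6*27)/((6/(17 + 6*(-1*30) + 12*(-1*30)**2))) = 162/((6/(17 + 6*(-30) + 12*(-30)**2))) = 162/((6/(17 - 180 + 12*900))) = 162/((6/(17 - 180 + 10800))) = 162/((6/10637)) = 162/((6*(1/10637))) = 162/(6/10637) = 162*(10637/6) = 287199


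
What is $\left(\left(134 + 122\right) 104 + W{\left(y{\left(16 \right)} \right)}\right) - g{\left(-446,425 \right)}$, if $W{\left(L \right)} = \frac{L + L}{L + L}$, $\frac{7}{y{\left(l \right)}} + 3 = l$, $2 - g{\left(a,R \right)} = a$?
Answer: $26177$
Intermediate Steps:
$g{\left(a,R \right)} = 2 - a$
$y{\left(l \right)} = \frac{7}{-3 + l}$
$W{\left(L \right)} = 1$ ($W{\left(L \right)} = \frac{2 L}{2 L} = 2 L \frac{1}{2 L} = 1$)
$\left(\left(134 + 122\right) 104 + W{\left(y{\left(16 \right)} \right)}\right) - g{\left(-446,425 \right)} = \left(\left(134 + 122\right) 104 + 1\right) - \left(2 - -446\right) = \left(256 \cdot 104 + 1\right) - \left(2 + 446\right) = \left(26624 + 1\right) - 448 = 26625 - 448 = 26177$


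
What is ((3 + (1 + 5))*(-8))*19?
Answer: -1368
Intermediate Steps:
((3 + (1 + 5))*(-8))*19 = ((3 + 6)*(-8))*19 = (9*(-8))*19 = -72*19 = -1368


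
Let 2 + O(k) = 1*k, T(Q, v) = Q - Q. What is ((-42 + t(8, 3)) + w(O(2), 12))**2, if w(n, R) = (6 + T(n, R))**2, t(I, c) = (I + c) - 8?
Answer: 9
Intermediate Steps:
T(Q, v) = 0
t(I, c) = -8 + I + c
O(k) = -2 + k (O(k) = -2 + 1*k = -2 + k)
w(n, R) = 36 (w(n, R) = (6 + 0)**2 = 6**2 = 36)
((-42 + t(8, 3)) + w(O(2), 12))**2 = ((-42 + (-8 + 8 + 3)) + 36)**2 = ((-42 + 3) + 36)**2 = (-39 + 36)**2 = (-3)**2 = 9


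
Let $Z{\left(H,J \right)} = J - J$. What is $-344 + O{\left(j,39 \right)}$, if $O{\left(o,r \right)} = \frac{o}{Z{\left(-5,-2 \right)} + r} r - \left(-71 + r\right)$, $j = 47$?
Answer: $-265$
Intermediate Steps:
$Z{\left(H,J \right)} = 0$
$O{\left(o,r \right)} = 71 + o - r$ ($O{\left(o,r \right)} = \frac{o}{0 + r} r - \left(-71 + r\right) = \frac{o}{r} r - \left(-71 + r\right) = o - \left(-71 + r\right) = 71 + o - r$)
$-344 + O{\left(j,39 \right)} = -344 + \left(71 + 47 - 39\right) = -344 + 79 = -265$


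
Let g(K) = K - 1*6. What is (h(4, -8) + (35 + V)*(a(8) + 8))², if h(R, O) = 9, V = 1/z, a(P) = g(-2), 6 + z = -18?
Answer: 81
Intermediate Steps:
z = -24 (z = -6 - 18 = -24)
g(K) = -6 + K (g(K) = K - 6 = -6 + K)
a(P) = -8 (a(P) = -6 - 2 = -8)
V = -1/24 (V = 1/(-24) = -1/24 ≈ -0.041667)
(h(4, -8) + (35 + V)*(a(8) + 8))² = (9 + (35 - 1/24)*(-8 + 8))² = (9 + (839/24)*0)² = (9 + 0)² = 9² = 81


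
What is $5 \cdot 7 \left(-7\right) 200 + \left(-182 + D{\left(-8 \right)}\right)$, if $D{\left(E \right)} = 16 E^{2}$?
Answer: $-48158$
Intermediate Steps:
$5 \cdot 7 \left(-7\right) 200 + \left(-182 + D{\left(-8 \right)}\right) = 5 \cdot 7 \left(-7\right) 200 - \left(182 - 16 \left(-8\right)^{2}\right) = 35 \left(-7\right) 200 + \left(-182 + 16 \cdot 64\right) = \left(-245\right) 200 + \left(-182 + 1024\right) = -49000 + 842 = -48158$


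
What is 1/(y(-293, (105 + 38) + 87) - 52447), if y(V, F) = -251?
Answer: -1/52698 ≈ -1.8976e-5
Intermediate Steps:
1/(y(-293, (105 + 38) + 87) - 52447) = 1/(-251 - 52447) = 1/(-52698) = -1/52698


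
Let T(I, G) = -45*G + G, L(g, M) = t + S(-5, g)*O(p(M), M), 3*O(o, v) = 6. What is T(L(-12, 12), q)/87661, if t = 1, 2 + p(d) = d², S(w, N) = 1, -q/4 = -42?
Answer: -1056/12523 ≈ -0.084325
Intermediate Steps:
q = 168 (q = -4*(-42) = 168)
p(d) = -2 + d²
O(o, v) = 2 (O(o, v) = (⅓)*6 = 2)
L(g, M) = 3 (L(g, M) = 1 + 1*2 = 1 + 2 = 3)
T(I, G) = -44*G
T(L(-12, 12), q)/87661 = -44*168/87661 = -7392*1/87661 = -1056/12523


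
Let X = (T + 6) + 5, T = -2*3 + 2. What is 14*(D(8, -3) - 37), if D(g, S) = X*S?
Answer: -812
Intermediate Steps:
T = -4 (T = -6 + 2 = -4)
X = 7 (X = (-4 + 6) + 5 = 2 + 5 = 7)
D(g, S) = 7*S
14*(D(8, -3) - 37) = 14*(7*(-3) - 37) = 14*(-21 - 37) = 14*(-58) = -812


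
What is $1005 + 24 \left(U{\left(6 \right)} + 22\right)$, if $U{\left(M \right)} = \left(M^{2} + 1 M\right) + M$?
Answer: $2685$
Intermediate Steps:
$U{\left(M \right)} = M^{2} + 2 M$ ($U{\left(M \right)} = \left(M^{2} + M\right) + M = \left(M + M^{2}\right) + M = M^{2} + 2 M$)
$1005 + 24 \left(U{\left(6 \right)} + 22\right) = 1005 + 24 \left(6 \left(2 + 6\right) + 22\right) = 1005 + 24 \left(6 \cdot 8 + 22\right) = 1005 + 24 \left(48 + 22\right) = 1005 + 24 \cdot 70 = 1005 + 1680 = 2685$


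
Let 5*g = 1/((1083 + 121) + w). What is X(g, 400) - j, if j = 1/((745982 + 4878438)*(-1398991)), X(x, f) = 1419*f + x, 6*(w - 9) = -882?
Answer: 476093504290515214511/838783481559452 ≈ 5.6760e+5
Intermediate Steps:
w = -138 (w = 9 + (⅙)*(-882) = 9 - 147 = -138)
g = 1/5330 (g = 1/(5*((1083 + 121) - 138)) = 1/(5*(1204 - 138)) = (⅕)/1066 = (⅕)*(1/1066) = 1/5330 ≈ 0.00018762)
X(x, f) = x + 1419*f
j = -1/7868512960220 (j = -1/1398991/5624420 = (1/5624420)*(-1/1398991) = -1/7868512960220 ≈ -1.2709e-13)
X(g, 400) - j = (1/5330 + 1419*400) - 1*(-1/7868512960220) = (1/5330 + 567600) + 1/7868512960220 = 3025308001/5330 + 1/7868512960220 = 476093504290515214511/838783481559452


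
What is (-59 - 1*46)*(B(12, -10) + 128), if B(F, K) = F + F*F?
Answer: -29820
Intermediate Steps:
B(F, K) = F + F²
(-59 - 1*46)*(B(12, -10) + 128) = (-59 - 1*46)*(12*(1 + 12) + 128) = (-59 - 46)*(12*13 + 128) = -105*(156 + 128) = -105*284 = -29820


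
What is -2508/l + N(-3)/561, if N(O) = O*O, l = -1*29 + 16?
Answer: 469035/2431 ≈ 192.94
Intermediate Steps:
l = -13 (l = -29 + 16 = -13)
N(O) = O**2
-2508/l + N(-3)/561 = -2508/(-13) + (-3)**2/561 = -2508*(-1/13) + 9*(1/561) = 2508/13 + 3/187 = 469035/2431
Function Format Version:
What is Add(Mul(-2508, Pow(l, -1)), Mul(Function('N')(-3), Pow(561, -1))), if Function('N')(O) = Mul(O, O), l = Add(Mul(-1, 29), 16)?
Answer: Rational(469035, 2431) ≈ 192.94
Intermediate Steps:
l = -13 (l = Add(-29, 16) = -13)
Function('N')(O) = Pow(O, 2)
Add(Mul(-2508, Pow(l, -1)), Mul(Function('N')(-3), Pow(561, -1))) = Add(Mul(-2508, Pow(-13, -1)), Mul(Pow(-3, 2), Pow(561, -1))) = Add(Mul(-2508, Rational(-1, 13)), Mul(9, Rational(1, 561))) = Add(Rational(2508, 13), Rational(3, 187)) = Rational(469035, 2431)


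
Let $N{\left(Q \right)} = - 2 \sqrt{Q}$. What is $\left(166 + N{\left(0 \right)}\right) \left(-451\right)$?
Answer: $-74866$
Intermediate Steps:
$\left(166 + N{\left(0 \right)}\right) \left(-451\right) = \left(166 - 2 \sqrt{0}\right) \left(-451\right) = \left(166 - 0\right) \left(-451\right) = \left(166 + 0\right) \left(-451\right) = 166 \left(-451\right) = -74866$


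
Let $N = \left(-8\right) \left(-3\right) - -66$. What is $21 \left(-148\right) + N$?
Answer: $-3018$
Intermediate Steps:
$N = 90$ ($N = 24 + 66 = 90$)
$21 \left(-148\right) + N = 21 \left(-148\right) + 90 = -3108 + 90 = -3018$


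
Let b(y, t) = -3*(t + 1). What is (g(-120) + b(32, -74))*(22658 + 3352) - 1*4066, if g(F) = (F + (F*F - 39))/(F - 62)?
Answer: 332779079/91 ≈ 3.6569e+6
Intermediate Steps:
b(y, t) = -3 - 3*t (b(y, t) = -3*(1 + t) = -3 - 3*t)
g(F) = (-39 + F + F²)/(-62 + F) (g(F) = (F + (F² - 39))/(-62 + F) = (F + (-39 + F²))/(-62 + F) = (-39 + F + F²)/(-62 + F))
(g(-120) + b(32, -74))*(22658 + 3352) - 1*4066 = ((-39 - 120 + (-120)²)/(-62 - 120) + (-3 - 3*(-74)))*(22658 + 3352) - 1*4066 = ((-39 - 120 + 14400)/(-182) + (-3 + 222))*26010 - 4066 = (-1/182*14241 + 219)*26010 - 4066 = (-14241/182 + 219)*26010 - 4066 = (25617/182)*26010 - 4066 = 333149085/91 - 4066 = 332779079/91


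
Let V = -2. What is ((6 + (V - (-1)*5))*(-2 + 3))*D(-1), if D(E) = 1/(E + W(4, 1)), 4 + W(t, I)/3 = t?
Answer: -9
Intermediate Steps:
W(t, I) = -12 + 3*t
D(E) = 1/E (D(E) = 1/(E + (-12 + 3*4)) = 1/(E + (-12 + 12)) = 1/(E + 0) = 1/E)
((6 + (V - (-1)*5))*(-2 + 3))*D(-1) = ((6 + (-2 - (-1)*5))*(-2 + 3))/(-1) = ((6 + (-2 - 1*(-5)))*1)*(-1) = ((6 + (-2 + 5))*1)*(-1) = ((6 + 3)*1)*(-1) = (9*1)*(-1) = 9*(-1) = -9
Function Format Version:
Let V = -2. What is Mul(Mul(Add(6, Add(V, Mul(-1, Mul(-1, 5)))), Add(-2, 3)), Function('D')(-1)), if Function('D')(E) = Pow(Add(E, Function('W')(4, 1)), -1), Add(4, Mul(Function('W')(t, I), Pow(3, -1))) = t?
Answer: -9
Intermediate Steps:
Function('W')(t, I) = Add(-12, Mul(3, t))
Function('D')(E) = Pow(E, -1) (Function('D')(E) = Pow(Add(E, Add(-12, Mul(3, 4))), -1) = Pow(Add(E, Add(-12, 12)), -1) = Pow(Add(E, 0), -1) = Pow(E, -1))
Mul(Mul(Add(6, Add(V, Mul(-1, Mul(-1, 5)))), Add(-2, 3)), Function('D')(-1)) = Mul(Mul(Add(6, Add(-2, Mul(-1, Mul(-1, 5)))), Add(-2, 3)), Pow(-1, -1)) = Mul(Mul(Add(6, Add(-2, Mul(-1, -5))), 1), -1) = Mul(Mul(Add(6, Add(-2, 5)), 1), -1) = Mul(Mul(Add(6, 3), 1), -1) = Mul(Mul(9, 1), -1) = Mul(9, -1) = -9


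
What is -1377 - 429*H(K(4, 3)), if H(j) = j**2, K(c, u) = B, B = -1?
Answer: -1806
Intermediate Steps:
K(c, u) = -1
-1377 - 429*H(K(4, 3)) = -1377 - 429*(-1)**2 = -1377 - 429*1 = -1377 - 429 = -1806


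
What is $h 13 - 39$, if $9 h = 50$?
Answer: $\frac{299}{9} \approx 33.222$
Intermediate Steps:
$h = \frac{50}{9}$ ($h = \frac{1}{9} \cdot 50 = \frac{50}{9} \approx 5.5556$)
$h 13 - 39 = \frac{50}{9} \cdot 13 - 39 = \frac{650}{9} - 39 = \frac{299}{9}$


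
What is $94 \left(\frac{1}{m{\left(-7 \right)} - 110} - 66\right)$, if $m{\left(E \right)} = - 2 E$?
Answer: $- \frac{297839}{48} \approx -6205.0$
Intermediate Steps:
$94 \left(\frac{1}{m{\left(-7 \right)} - 110} - 66\right) = 94 \left(\frac{1}{\left(-2\right) \left(-7\right) - 110} - 66\right) = 94 \left(\frac{1}{14 - 110} - 66\right) = 94 \left(\frac{1}{-96} - 66\right) = 94 \left(- \frac{1}{96} - 66\right) = 94 \left(- \frac{6337}{96}\right) = - \frac{297839}{48}$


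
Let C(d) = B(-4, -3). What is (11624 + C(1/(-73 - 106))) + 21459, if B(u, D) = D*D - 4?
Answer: 33088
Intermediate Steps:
B(u, D) = -4 + D² (B(u, D) = D² - 4 = -4 + D²)
C(d) = 5 (C(d) = -4 + (-3)² = -4 + 9 = 5)
(11624 + C(1/(-73 - 106))) + 21459 = (11624 + 5) + 21459 = 11629 + 21459 = 33088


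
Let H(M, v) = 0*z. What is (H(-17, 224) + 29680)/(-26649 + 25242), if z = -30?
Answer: -4240/201 ≈ -21.095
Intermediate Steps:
H(M, v) = 0 (H(M, v) = 0*(-30) = 0)
(H(-17, 224) + 29680)/(-26649 + 25242) = (0 + 29680)/(-26649 + 25242) = 29680/(-1407) = 29680*(-1/1407) = -4240/201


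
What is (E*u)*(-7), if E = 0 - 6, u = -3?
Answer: -126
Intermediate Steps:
E = -6
(E*u)*(-7) = -6*(-3)*(-7) = 18*(-7) = -126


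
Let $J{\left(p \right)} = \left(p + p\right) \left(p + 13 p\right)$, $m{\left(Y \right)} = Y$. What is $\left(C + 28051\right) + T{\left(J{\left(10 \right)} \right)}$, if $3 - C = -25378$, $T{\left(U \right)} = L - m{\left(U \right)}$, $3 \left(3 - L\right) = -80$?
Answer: $\frac{151985}{3} \approx 50662.0$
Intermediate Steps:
$L = \frac{89}{3}$ ($L = 3 - - \frac{80}{3} = 3 + \frac{80}{3} = \frac{89}{3} \approx 29.667$)
$J{\left(p \right)} = 28 p^{2}$ ($J{\left(p \right)} = 2 p 14 p = 28 p^{2}$)
$T{\left(U \right)} = \frac{89}{3} - U$
$C = 25381$ ($C = 3 - -25378 = 3 + 25378 = 25381$)
$\left(C + 28051\right) + T{\left(J{\left(10 \right)} \right)} = \left(25381 + 28051\right) + \left(\frac{89}{3} - 28 \cdot 10^{2}\right) = 53432 + \left(\frac{89}{3} - 28 \cdot 100\right) = 53432 + \left(\frac{89}{3} - 2800\right) = 53432 - \frac{8311}{3} = \frac{151985}{3}$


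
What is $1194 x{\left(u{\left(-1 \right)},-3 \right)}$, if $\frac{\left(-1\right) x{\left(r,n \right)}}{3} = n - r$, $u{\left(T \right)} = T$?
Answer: $7164$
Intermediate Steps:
$x{\left(r,n \right)} = - 3 n + 3 r$ ($x{\left(r,n \right)} = - 3 \left(n - r\right) = - 3 n + 3 r$)
$1194 x{\left(u{\left(-1 \right)},-3 \right)} = 1194 \left(\left(-3\right) \left(-3\right) + 3 \left(-1\right)\right) = 1194 \left(9 - 3\right) = 1194 \cdot 6 = 7164$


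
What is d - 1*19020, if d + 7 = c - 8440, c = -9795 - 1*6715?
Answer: -43977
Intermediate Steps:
c = -16510 (c = -9795 - 6715 = -16510)
d = -24957 (d = -7 + (-16510 - 8440) = -7 - 24950 = -24957)
d - 1*19020 = -24957 - 1*19020 = -24957 - 19020 = -43977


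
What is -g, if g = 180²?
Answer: -32400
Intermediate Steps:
g = 32400
-g = -1*32400 = -32400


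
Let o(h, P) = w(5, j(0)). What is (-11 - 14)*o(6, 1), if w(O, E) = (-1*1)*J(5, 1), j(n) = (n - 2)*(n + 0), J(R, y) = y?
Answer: 25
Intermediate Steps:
j(n) = n*(-2 + n) (j(n) = (-2 + n)*n = n*(-2 + n))
w(O, E) = -1 (w(O, E) = -1*1*1 = -1*1 = -1)
o(h, P) = -1
(-11 - 14)*o(6, 1) = (-11 - 14)*(-1) = -25*(-1) = 25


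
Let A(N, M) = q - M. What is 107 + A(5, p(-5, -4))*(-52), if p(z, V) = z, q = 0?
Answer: -153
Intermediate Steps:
A(N, M) = -M (A(N, M) = 0 - M = -M)
107 + A(5, p(-5, -4))*(-52) = 107 - 1*(-5)*(-52) = 107 + 5*(-52) = 107 - 260 = -153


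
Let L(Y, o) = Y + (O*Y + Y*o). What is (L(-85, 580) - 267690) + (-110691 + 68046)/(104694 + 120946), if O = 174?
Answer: -14976412249/45128 ≈ -3.3187e+5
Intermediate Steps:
L(Y, o) = 175*Y + Y*o (L(Y, o) = Y + (174*Y + Y*o) = 175*Y + Y*o)
(L(-85, 580) - 267690) + (-110691 + 68046)/(104694 + 120946) = (-85*(175 + 580) - 267690) + (-110691 + 68046)/(104694 + 120946) = (-85*755 - 267690) - 42645/225640 = (-64175 - 267690) - 42645*1/225640 = -331865 - 8529/45128 = -14976412249/45128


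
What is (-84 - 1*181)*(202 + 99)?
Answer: -79765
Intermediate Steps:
(-84 - 1*181)*(202 + 99) = (-84 - 181)*301 = -265*301 = -79765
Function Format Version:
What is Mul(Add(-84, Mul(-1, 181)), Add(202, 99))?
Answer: -79765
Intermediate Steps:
Mul(Add(-84, Mul(-1, 181)), Add(202, 99)) = Mul(Add(-84, -181), 301) = Mul(-265, 301) = -79765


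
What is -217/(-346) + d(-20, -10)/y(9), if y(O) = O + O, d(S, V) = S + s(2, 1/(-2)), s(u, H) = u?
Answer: -129/346 ≈ -0.37283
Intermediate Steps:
d(S, V) = 2 + S (d(S, V) = S + 2 = 2 + S)
y(O) = 2*O
-217/(-346) + d(-20, -10)/y(9) = -217/(-346) + (2 - 20)/((2*9)) = -217*(-1/346) - 18/18 = 217/346 - 18*1/18 = 217/346 - 1 = -129/346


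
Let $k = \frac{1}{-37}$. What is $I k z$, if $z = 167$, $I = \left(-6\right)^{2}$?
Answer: $- \frac{6012}{37} \approx -162.49$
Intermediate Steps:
$I = 36$
$k = - \frac{1}{37} \approx -0.027027$
$I k z = 36 \left(- \frac{1}{37}\right) 167 = \left(- \frac{36}{37}\right) 167 = - \frac{6012}{37}$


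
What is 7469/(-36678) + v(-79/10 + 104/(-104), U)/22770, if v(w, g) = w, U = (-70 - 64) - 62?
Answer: -283992607/1391930100 ≈ -0.20403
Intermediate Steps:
U = -196 (U = -134 - 62 = -196)
7469/(-36678) + v(-79/10 + 104/(-104), U)/22770 = 7469/(-36678) + (-79/10 + 104/(-104))/22770 = 7469*(-1/36678) + (-79*⅒ + 104*(-1/104))*(1/22770) = -7469/36678 + (-79/10 - 1)*(1/22770) = -7469/36678 - 89/10*1/22770 = -7469/36678 - 89/227700 = -283992607/1391930100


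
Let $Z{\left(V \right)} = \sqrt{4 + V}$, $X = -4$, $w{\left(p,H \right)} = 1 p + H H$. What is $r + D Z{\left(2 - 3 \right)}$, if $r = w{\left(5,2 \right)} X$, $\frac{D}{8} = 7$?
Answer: $-36 + 56 \sqrt{3} \approx 60.995$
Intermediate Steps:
$w{\left(p,H \right)} = p + H^{2}$
$D = 56$ ($D = 8 \cdot 7 = 56$)
$r = -36$ ($r = \left(5 + 2^{2}\right) \left(-4\right) = \left(5 + 4\right) \left(-4\right) = 9 \left(-4\right) = -36$)
$r + D Z{\left(2 - 3 \right)} = -36 + 56 \sqrt{4 + \left(2 - 3\right)} = -36 + 56 \sqrt{4 - 1} = -36 + 56 \sqrt{3}$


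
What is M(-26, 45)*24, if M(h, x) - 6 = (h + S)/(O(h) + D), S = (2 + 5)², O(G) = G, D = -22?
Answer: 265/2 ≈ 132.50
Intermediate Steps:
S = 49 (S = 7² = 49)
M(h, x) = 6 + (49 + h)/(-22 + h) (M(h, x) = 6 + (h + 49)/(h - 22) = 6 + (49 + h)/(-22 + h))
M(-26, 45)*24 = ((-83 + 7*(-26))/(-22 - 26))*24 = ((-83 - 182)/(-48))*24 = -1/48*(-265)*24 = (265/48)*24 = 265/2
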